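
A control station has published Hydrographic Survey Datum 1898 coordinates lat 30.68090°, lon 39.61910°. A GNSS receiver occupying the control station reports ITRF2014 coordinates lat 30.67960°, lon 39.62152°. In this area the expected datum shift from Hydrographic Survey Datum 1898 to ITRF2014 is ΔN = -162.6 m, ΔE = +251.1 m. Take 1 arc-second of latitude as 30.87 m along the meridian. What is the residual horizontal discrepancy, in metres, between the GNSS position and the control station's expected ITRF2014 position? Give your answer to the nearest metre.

27 m

Observed coordinate differences: Δφ = -0.00130°, Δλ = +0.00242°.
Converting to metres (1° lat = 111132 m, cos φ = 0.860022): observed ΔN = -144.5 m, observed ΔE = 231.3 m.
Subtracting the expected shift leaves a residual of -144.5 − (-162.6) = 18.1 m north and 231.3 − (251.1) = -19.8 m east.
Residual distance = √(18.1² + (-19.8)²) = 26.8 m.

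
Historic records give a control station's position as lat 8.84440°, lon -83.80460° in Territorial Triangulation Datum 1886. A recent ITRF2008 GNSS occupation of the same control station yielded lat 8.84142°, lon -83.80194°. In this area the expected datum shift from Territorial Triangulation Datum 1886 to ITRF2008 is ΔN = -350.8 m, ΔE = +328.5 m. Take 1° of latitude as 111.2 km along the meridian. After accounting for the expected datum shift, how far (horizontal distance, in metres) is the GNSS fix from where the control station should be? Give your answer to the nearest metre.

41 m

Observed coordinate differences: Δφ = -0.00298°, Δλ = +0.00266°.
Converting to metres (1° lat = 111200 m, cos φ = 0.988110): observed ΔN = -331.4 m, observed ΔE = 292.3 m.
Subtracting the expected shift leaves a residual of -331.4 − (-350.8) = 19.4 m north and 292.3 − (328.5) = -36.2 m east.
Residual distance = √(19.4² + (-36.2)²) = 41.1 m.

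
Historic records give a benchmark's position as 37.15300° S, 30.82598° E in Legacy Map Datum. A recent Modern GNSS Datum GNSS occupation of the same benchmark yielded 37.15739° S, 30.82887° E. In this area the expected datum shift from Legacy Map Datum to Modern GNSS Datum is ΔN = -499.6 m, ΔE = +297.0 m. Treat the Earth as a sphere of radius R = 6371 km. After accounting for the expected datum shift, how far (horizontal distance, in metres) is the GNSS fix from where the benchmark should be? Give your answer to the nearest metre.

42 m

Observed coordinate differences: Δφ = -0.00439°, Δλ = +0.00289°.
Converting to metres (1° lat = 111195 m, cos φ = 0.797026): observed ΔN = -488.1 m, observed ΔE = 256.1 m.
Subtracting the expected shift leaves a residual of -488.1 − (-499.6) = 11.5 m north and 256.1 − (297.0) = -40.9 m east.
Residual distance = √(11.5² + (-40.9)²) = 42.4 m.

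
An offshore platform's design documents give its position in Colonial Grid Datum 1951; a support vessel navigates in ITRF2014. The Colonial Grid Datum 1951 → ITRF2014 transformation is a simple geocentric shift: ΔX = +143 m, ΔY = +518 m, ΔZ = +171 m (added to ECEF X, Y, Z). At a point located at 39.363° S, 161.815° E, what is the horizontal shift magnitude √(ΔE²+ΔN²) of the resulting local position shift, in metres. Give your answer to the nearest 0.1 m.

The local east axis at (φ, λ) is (−sin λ, cos λ, 0), so ΔE = −sin(161.815°)·143 + cos(161.815°)·518 = -536.76 m.
The local north axis is (−sin φ cos λ, −sin φ sin λ, cos φ), giving ΔN = -86.165 + 102.530 + 132.208 = 148.57 m.
Horizontal magnitude = √(ΔE² + ΔN²) = √((-536.76)² + 148.57²) = 556.94 m.

556.9 m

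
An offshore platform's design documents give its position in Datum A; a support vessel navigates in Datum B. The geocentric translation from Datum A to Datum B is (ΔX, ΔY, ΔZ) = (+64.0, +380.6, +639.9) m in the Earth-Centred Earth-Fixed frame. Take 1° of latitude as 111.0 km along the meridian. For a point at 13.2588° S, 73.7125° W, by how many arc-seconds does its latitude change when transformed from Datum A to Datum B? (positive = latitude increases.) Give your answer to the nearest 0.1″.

Δφ = 17.6″

sin φ = -0.229350, cos φ = 0.973344, sin λ = -0.959867, cos λ = 0.280457.
North component: ΔN = −sin φ cos λ·ΔX − sin φ sin λ·ΔY + cos φ·ΔZ = −(-0.229350)(0.280457)(64.0) − (-0.229350)(-0.959867)(380.6) + (0.973344)(639.9) = 543.17 m.
1° of latitude spans 111000 m, so Δφ = 543.17 / 111000 × 3600 = 17.616″.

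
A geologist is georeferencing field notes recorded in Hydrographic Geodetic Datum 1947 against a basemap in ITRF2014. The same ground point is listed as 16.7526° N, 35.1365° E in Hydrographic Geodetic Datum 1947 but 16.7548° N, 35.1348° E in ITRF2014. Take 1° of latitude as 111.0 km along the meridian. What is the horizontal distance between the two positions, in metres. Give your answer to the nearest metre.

304 m

Δφ = 16.7548° − 16.7526° = +0.0022°; Δλ = 35.1348° − 35.1365° = -0.0017°.
ΔN = Δφ × 111000 = 244.2 m; ΔE = Δλ × 111000 × cos(16.7526°) = -0.0017 × 111000 × 0.957558 = -180.7 m.
Distance = √(ΔE² + ΔN²) = √((-180.7)² + 244.2²) = 303.8 m.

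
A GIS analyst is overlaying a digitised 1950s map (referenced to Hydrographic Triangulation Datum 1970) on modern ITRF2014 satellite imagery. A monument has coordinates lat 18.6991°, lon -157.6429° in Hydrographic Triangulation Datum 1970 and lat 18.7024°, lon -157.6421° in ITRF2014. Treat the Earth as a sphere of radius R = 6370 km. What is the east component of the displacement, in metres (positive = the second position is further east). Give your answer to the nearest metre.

Δφ = 18.7024° − 18.6991° = +0.0033°; Δλ = -157.6421° − -157.6429° = +0.0008°.
1° along a meridian = πR/180 = 111177 m.
ΔN = Δφ × 111177 = 366.9 m; ΔE = Δλ × 111177 × cos(18.6991°) = +0.0008 × 111177 × 0.947215 = 84.2 m.

ΔE = 84 m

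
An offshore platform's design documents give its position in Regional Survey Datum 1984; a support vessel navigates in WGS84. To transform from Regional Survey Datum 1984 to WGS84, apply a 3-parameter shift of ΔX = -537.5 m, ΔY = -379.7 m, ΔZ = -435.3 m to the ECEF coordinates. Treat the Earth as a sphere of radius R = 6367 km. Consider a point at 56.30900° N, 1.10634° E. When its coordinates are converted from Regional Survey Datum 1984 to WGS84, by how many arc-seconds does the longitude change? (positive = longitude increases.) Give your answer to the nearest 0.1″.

Δλ = -21.6″

sin φ = 0.832041, cos φ = 0.554714, sin λ = 0.019308, cos λ = 0.999814.
East component: ΔE = −sin λ·ΔX + cos λ·ΔY = −(0.019308)(-537.5) + (0.999814)(-379.7) = -369.25 m.
1° of latitude spans πR/180 = 111125 m; at latitude φ, 1° of longitude spans that × cos φ = 61642.6 m, so Δλ = -369.25 / 61642.6 × 3600 = -21.565″.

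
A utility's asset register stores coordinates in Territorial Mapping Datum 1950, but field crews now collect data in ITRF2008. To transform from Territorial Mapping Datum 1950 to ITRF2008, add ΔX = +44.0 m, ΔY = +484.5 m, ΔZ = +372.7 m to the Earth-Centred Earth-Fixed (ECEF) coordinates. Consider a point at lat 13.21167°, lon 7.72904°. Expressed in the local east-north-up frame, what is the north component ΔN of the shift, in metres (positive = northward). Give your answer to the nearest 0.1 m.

ΔN = 338.0 m

At φ = 13.21167°, λ = 7.72904°: sin φ = 0.228549, cos φ = 0.973532, sin λ = 0.134488, cos λ = 0.990915.
ΔN = −sin φ cos λ·ΔX − sin φ sin λ·ΔY + cos φ·ΔZ = −(0.228549)(0.990915)(44.0) − (0.228549)(0.134488)(484.5) + (0.973532)(372.7) = 337.98 m.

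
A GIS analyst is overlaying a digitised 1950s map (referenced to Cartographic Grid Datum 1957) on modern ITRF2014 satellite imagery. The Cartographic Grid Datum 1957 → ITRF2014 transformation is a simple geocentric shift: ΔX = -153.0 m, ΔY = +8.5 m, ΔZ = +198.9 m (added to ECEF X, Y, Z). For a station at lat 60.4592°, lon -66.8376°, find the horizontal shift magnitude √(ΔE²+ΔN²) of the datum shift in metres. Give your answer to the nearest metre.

209 m

The local east axis at (φ, λ) is (−sin λ, cos λ, 0), so ΔE = −sin(-66.8376°)·(-153.0) + cos(-66.8376°)·8.5 = -137.32 m.
The local north axis is (−sin φ cos λ, −sin φ sin λ, cos φ), giving ΔN = 52.358 + 6.799 + 98.066 = 157.22 m.
Horizontal magnitude = √(ΔE² + ΔN²) = √((-137.32)² + 157.22²) = 208.75 m.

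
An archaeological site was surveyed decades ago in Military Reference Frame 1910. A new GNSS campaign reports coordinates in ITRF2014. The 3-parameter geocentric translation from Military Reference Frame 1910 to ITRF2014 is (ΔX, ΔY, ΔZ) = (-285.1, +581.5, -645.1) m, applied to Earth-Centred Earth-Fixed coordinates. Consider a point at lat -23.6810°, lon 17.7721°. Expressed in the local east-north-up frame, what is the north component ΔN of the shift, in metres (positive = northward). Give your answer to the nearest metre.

The local north axis is (−sin φ cos λ, −sin φ sin λ, cos φ), giving ΔN = -109.044 + 71.289 − 590.780 = -628.54 m.

ΔN = -629 m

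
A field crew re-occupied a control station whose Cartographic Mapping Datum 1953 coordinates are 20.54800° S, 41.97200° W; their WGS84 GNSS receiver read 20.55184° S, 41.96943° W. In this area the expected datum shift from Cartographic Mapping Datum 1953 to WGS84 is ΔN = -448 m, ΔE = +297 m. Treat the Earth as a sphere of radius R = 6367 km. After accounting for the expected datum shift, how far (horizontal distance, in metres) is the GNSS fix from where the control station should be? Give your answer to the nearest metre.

Observed coordinate differences: Δφ = -0.00384°, Δλ = +0.00257°.
Converting to metres (1° lat = 111125 m, cos φ = 0.936378): observed ΔN = -426.7 m, observed ΔE = 267.4 m.
Subtracting the expected shift leaves a residual of -426.7 − (-448) = 21.3 m north and 267.4 − (297) = -29.6 m east.
Residual distance = √(21.3² + (-29.6)²) = 36.4 m.

36 m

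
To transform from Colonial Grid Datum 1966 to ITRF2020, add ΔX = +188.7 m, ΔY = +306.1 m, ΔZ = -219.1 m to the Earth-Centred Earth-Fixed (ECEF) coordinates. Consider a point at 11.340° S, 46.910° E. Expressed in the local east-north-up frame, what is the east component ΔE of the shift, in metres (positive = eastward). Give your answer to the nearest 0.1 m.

ΔE = 71.3 m

The local east axis at (φ, λ) is (−sin λ, cos λ, 0), so ΔE = −sin(46.910°)·188.7 + cos(46.910°)·306.1 = 71.31 m.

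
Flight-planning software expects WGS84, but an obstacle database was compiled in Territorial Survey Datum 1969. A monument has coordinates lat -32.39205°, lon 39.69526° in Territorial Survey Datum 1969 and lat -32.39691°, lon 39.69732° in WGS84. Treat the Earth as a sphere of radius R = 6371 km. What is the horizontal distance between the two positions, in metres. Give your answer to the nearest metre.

574 m

Δφ = -32.39691° − -32.39205° = -0.00486°; Δλ = 39.69732° − 39.69526° = +0.00206°.
1° along a meridian = πR/180 = 111195 m.
ΔN = Δφ × 111195 = -540.4 m; ΔE = Δλ × 111195 × cos(-32.39205°) = +0.00206 × 111195 × 0.844402 = 193.4 m.
Distance = √(ΔE² + ΔN²) = √(193.4² + (-540.4)²) = 574.0 m.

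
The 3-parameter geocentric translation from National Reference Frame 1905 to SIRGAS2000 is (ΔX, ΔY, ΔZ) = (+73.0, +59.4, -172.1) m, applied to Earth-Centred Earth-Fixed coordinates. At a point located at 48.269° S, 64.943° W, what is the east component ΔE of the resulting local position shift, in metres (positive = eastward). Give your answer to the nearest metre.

At φ = -48.269°, λ = -64.943°: sin φ = -0.746278, cos φ = 0.665634, sin λ = -0.905887, cos λ = 0.423520.
ΔE = −sin λ·ΔX + cos λ·ΔY = −(-0.905887)·(73.0) + (0.423520)·(59.4) = 91.29 m.

ΔE = 91 m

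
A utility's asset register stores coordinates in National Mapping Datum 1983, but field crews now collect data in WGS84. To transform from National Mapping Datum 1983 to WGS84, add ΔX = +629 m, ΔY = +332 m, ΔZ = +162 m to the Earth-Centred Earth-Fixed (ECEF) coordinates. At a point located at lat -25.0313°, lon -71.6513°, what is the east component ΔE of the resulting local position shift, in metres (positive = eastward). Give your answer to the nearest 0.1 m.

At φ = -25.0313°, λ = -71.6513°: sin φ = -0.423113, cos φ = 0.906077, sin λ = -0.949158, cos λ = 0.314799.
ΔE = −sin λ·ΔX + cos λ·ΔY = −(-0.949158)·(629) + (0.314799)·(332) = 701.53 m.

ΔE = 701.5 m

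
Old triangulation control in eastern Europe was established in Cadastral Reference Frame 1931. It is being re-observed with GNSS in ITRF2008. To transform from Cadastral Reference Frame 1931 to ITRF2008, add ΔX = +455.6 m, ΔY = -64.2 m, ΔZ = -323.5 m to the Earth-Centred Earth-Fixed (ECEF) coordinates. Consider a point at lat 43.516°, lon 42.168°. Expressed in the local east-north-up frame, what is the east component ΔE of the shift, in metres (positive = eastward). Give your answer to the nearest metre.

ΔE = -353 m

The local east axis at (φ, λ) is (−sin λ, cos λ, 0), so ΔE = −sin(42.168°)·455.6 + cos(42.168°)·(-64.2) = -353.43 m.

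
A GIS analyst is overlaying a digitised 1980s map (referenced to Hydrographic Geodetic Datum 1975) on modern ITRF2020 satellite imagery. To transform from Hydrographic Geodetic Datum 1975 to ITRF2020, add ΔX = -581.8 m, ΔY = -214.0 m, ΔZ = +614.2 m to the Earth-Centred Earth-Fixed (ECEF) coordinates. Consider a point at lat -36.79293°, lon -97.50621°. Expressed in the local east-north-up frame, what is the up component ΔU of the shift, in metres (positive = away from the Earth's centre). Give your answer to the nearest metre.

At φ = -36.79293°, λ = -97.50621°: sin φ = -0.598925, cos φ = 0.800805, sin λ = -0.991431, cos λ = -0.130634.
ΔU = cos φ cos λ·ΔX + cos φ sin λ·ΔY + sin φ·ΔZ = (0.800805)(-0.130634)(-581.8) + (0.800805)(-0.991431)(-214.0) + (-0.598925)(614.2) = -137.09 m.

ΔU = -137 m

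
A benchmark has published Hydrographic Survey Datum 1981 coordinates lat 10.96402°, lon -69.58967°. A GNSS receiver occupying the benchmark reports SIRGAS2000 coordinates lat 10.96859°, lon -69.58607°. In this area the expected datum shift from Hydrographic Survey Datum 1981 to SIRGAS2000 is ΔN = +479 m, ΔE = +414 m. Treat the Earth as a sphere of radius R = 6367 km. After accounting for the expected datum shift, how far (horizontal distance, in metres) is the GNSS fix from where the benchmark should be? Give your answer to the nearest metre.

36 m

Observed coordinate differences: Δφ = +0.00457°, Δλ = +0.00360°.
Converting to metres (1° lat = 111125 m, cos φ = 0.981747): observed ΔN = 507.8 m, observed ΔE = 392.7 m.
Subtracting the expected shift leaves a residual of 507.8 − (479) = 28.8 m north and 392.7 − (414) = -21.3 m east.
Residual distance = √(28.8² + (-21.3)²) = 35.8 m.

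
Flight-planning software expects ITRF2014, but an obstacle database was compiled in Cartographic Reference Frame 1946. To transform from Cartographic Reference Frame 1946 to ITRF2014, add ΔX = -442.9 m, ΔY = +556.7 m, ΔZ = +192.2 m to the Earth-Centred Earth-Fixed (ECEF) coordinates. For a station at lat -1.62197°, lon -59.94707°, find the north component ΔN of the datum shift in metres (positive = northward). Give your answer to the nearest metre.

ΔN = 172 m

At φ = -1.62197°, λ = -59.94707°: sin φ = -0.028305, cos φ = 0.999599, sin λ = -0.865563, cos λ = 0.500800.
ΔN = −sin φ cos λ·ΔX − sin φ sin λ·ΔY + cos φ·ΔZ = −(-0.028305)(0.500800)(-442.9) − (-0.028305)(-0.865563)(556.7) + (0.999599)(192.2) = 172.21 m.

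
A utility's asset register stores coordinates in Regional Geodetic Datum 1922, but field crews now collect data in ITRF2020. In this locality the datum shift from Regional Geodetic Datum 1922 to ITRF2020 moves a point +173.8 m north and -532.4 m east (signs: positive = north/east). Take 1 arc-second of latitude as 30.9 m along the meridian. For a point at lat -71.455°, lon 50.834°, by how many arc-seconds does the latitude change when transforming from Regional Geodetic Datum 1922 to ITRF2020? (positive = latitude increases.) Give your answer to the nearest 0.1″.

1″ of latitude = 30.90 m, so Δφ = 173.8 / 30.90 = 5.625″.

Δφ = 5.6″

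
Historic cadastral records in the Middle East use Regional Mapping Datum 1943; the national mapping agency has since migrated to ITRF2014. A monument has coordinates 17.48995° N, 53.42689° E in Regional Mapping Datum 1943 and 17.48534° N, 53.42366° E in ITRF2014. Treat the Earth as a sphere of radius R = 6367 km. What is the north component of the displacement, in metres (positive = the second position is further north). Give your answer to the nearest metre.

Δφ = 17.48534° − 17.48995° = -0.00461°; Δλ = 53.42366° − 53.42689° = -0.00323°.
1° along a meridian = πR/180 = 111125 m.
ΔN = Δφ × 111125 = -512.3 m; ΔE = Δλ × 111125 × cos(17.48995°) = -0.00323 × 111125 × 0.953770 = -342.3 m.

ΔN = -512 m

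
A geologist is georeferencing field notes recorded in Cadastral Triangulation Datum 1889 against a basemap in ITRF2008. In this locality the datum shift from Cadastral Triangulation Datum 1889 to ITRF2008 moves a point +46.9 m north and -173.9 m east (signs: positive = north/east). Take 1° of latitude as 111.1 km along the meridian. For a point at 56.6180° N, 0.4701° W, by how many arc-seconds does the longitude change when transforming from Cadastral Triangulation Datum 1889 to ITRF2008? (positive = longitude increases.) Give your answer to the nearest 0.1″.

Δλ = -10.2″

At latitude 56.6180°, cos φ = 0.550218.
1° of longitude at this latitude = 111.1 × cos φ = 61.13 km, so Δλ = -173.9 / 61129.3 = -0.0028448° = -10.241″.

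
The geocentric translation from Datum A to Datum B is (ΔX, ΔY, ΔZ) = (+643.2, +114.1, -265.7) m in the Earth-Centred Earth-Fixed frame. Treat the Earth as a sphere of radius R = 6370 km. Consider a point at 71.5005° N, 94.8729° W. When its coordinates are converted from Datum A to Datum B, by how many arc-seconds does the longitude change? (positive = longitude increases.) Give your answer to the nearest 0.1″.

sin φ = 0.948326, cos φ = 0.317296, sin λ = -0.996386, cos λ = -0.084946.
East component: ΔE = −sin λ·ΔX + cos λ·ΔY = −(-0.996386)(643.2) + (-0.084946)(114.1) = 631.18 m.
1° of latitude spans πR/180 = 111177 m; at latitude φ, 1° of longitude spans that × cos φ = 35276.2 m, so Δλ = 631.18 / 35276.2 × 3600 = 64.413″.

Δλ = 64.4″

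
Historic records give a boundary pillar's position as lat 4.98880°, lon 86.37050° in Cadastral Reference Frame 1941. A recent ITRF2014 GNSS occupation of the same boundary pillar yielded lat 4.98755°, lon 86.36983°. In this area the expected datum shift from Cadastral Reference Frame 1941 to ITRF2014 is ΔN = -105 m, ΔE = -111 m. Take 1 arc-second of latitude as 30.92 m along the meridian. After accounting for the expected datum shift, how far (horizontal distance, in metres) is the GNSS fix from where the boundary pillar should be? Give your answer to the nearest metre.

50 m

Observed coordinate differences: Δφ = -0.00125°, Δλ = -0.00067°.
Converting to metres (1° lat = 111312 m, cos φ = 0.996212): observed ΔN = -139.1 m, observed ΔE = -74.3 m.
Subtracting the expected shift leaves a residual of -139.1 − (-105) = -34.1 m north and -74.3 − (-111) = 36.7 m east.
Residual distance = √((-34.1)² + 36.7²) = 50.1 m.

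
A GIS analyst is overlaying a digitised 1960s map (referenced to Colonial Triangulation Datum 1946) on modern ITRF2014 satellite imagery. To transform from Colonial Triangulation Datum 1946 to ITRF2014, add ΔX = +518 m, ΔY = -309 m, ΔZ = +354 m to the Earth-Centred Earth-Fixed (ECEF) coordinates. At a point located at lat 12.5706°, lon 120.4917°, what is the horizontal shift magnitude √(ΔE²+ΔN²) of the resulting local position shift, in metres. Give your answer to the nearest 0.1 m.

544.1 m

The local east axis at (φ, λ) is (−sin λ, cos λ, 0), so ΔE = −sin(120.4917°)·518 + cos(120.4917°)·(-309) = -289.57 m.
The local north axis is (−sin φ cos λ, −sin φ sin λ, cos φ), giving ΔN = 57.205 + 57.951 + 345.514 = 460.67 m.
Horizontal magnitude = √(ΔE² + ΔN²) = √((-289.57)² + 460.67²) = 544.12 m.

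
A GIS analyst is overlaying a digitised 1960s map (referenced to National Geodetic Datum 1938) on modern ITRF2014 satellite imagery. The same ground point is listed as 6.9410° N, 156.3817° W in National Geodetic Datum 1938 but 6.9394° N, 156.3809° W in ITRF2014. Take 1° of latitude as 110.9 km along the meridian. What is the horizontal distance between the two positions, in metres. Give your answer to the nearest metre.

198 m

Δφ = 6.9394° − 6.9410° = -0.0016°; Δλ = -156.3809° − -156.3817° = +0.0008°.
ΔN = Δφ × 110900 = -177.4 m; ΔE = Δλ × 110900 × cos(6.9410°) = +0.0008 × 110900 × 0.992671 = 88.1 m.
Distance = √(ΔE² + ΔN²) = √(88.1² + (-177.4)²) = 198.1 m.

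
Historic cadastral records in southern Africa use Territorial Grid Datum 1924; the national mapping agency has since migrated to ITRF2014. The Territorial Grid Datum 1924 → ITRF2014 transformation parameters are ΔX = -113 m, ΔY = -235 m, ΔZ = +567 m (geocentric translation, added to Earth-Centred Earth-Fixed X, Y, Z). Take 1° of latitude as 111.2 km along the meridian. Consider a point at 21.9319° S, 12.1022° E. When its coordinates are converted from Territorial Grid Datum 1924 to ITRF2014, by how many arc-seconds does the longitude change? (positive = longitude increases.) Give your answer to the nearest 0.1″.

sin φ = -0.373504, cos φ = 0.927628, sin λ = 0.209656, cos λ = 0.977775.
East component: ΔE = −sin λ·ΔX + cos λ·ΔY = −(0.209656)(-113) + (0.977775)(-235) = -206.09 m.
1° of latitude spans 111200 m; at latitude φ, 1° of longitude spans that × cos φ = 103152.3 m, so Δλ = -206.09 / 103152.3 × 3600 = -7.192″.

Δλ = -7.2″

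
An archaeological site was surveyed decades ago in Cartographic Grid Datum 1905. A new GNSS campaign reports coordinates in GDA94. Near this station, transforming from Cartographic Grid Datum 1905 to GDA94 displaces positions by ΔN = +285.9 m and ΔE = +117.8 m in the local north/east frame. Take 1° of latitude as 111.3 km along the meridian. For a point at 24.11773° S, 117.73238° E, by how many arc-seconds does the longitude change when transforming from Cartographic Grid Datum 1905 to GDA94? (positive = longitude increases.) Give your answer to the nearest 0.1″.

At latitude -24.11773°, cos φ = 0.912708.
1° of longitude at this latitude = 111.3 × cos φ = 101.58 km, so Δλ = 117.8 / 101584.4 = 0.0011596° = 4.175″.

Δλ = 4.2″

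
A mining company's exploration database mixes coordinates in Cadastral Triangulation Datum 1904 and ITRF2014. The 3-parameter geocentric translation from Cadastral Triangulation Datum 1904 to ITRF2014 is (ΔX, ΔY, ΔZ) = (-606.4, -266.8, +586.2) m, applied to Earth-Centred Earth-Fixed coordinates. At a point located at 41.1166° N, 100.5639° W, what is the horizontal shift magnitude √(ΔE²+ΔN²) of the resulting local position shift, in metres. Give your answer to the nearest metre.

581 m

At φ = 41.1166°, λ = -100.5639°: sin φ = 0.657594, cos φ = 0.753373, sin λ = -0.983051, cos λ = -0.183332.
ΔE = −sin λ·ΔX + cos λ·ΔY = −(-0.983051)·(-606.4) + (-0.183332)·(-266.8) = -547.21 m.
ΔN = −sin φ cos λ·ΔX − sin φ sin λ·ΔY + cos φ·ΔZ = −(0.657594)(-0.183332)(-606.4) − (0.657594)(-0.983051)(-266.8) + (0.753373)(586.2) = 196.05 m.
Horizontal magnitude = √(ΔE² + ΔN²) = √((-547.21)² + 196.05²) = 581.27 m.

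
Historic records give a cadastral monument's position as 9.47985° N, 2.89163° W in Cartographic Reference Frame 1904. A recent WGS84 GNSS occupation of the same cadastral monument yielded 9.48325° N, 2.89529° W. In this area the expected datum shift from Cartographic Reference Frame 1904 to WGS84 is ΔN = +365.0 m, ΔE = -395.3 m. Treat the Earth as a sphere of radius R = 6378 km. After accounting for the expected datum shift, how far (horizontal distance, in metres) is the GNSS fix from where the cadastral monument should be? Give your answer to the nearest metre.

Observed coordinate differences: Δφ = +0.00340°, Δλ = -0.00366°.
Converting to metres (1° lat = 111317 m, cos φ = 0.986344): observed ΔN = 378.5 m, observed ΔE = -401.9 m.
Subtracting the expected shift leaves a residual of 378.5 − (365.0) = 13.5 m north and -401.9 − (-395.3) = -6.6 m east.
Residual distance = √(13.5² + (-6.6)²) = 15.0 m.

15 m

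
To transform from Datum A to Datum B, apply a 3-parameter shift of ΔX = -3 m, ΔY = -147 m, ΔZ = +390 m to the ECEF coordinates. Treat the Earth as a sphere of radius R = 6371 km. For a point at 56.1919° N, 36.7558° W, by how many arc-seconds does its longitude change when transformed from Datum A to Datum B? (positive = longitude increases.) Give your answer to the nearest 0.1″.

Δλ = -7.0″

sin φ = 0.830906, cos φ = 0.556413, sin λ = -0.598406, cos λ = 0.801193.
East component: ΔE = −sin λ·ΔX + cos λ·ΔY = −(-0.598406)(-3) + (0.801193)(-147) = -119.57 m.
1° of latitude spans πR/180 = 111195 m; at latitude φ, 1° of longitude spans that × cos φ = 61870.3 m, so Δλ = -119.57 / 61870.3 × 3600 = -6.957″.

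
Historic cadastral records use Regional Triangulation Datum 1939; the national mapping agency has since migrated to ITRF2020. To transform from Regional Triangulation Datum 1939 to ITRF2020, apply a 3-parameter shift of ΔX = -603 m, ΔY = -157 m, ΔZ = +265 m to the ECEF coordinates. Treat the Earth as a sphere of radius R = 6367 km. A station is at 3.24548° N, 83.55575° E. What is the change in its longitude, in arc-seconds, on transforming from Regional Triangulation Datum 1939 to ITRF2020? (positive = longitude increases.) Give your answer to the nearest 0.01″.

sin φ = 0.056614, cos φ = 0.998396, sin λ = 0.993682, cos λ = 0.112236.
East component: ΔE = −sin λ·ΔX + cos λ·ΔY = −(0.993682)(-603) + (0.112236)(-157) = 581.57 m.
1° of latitude spans πR/180 = 111125 m; at latitude φ, 1° of longitude spans that × cos φ = 110946.9 m, so Δλ = 581.57 / 110946.9 × 3600 = 18.871″.

Δλ = 18.87″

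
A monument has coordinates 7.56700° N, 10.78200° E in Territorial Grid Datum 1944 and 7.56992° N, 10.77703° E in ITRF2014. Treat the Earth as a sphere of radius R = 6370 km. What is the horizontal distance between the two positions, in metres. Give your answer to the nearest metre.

637 m

Δφ = 7.56992° − 7.56700° = +0.00292°; Δλ = 10.77703° − 10.78200° = -0.00497°.
1° along a meridian = πR/180 = 111177 m.
ΔN = Δφ × 111177 = 324.6 m; ΔE = Δλ × 111177 × cos(7.56700°) = -0.00497 × 111177 × 0.991292 = -547.7 m.
Distance = √(ΔE² + ΔN²) = √((-547.7)² + 324.6²) = 636.7 m.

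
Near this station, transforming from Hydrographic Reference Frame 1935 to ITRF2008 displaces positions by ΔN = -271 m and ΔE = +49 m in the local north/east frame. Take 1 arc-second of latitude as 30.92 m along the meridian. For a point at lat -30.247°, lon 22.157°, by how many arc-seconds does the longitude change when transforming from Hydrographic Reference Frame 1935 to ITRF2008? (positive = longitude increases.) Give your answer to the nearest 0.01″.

At latitude -30.247°, cos φ = 0.863862.
1″ of longitude at this latitude = 30.92 × cos φ = 26.7106 m, so Δλ = 49.0 / 26.7106 = 1.834″.

Δλ = 1.83″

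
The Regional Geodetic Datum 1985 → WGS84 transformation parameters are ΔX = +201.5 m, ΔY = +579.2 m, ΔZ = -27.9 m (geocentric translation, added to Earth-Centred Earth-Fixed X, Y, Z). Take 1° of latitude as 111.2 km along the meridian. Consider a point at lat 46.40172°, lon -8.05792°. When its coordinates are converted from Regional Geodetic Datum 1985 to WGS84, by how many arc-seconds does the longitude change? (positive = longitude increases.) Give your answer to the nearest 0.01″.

Δλ = 28.25″

sin φ = 0.724193, cos φ = 0.689598, sin λ = -0.140174, cos λ = 0.990127.
East component: ΔE = −sin λ·ΔX + cos λ·ΔY = −(-0.140174)(201.5) + (0.990127)(579.2) = 601.73 m.
1° of latitude spans 111200 m; at latitude φ, 1° of longitude spans that × cos φ = 76683.3 m, so Δλ = 601.73 / 76683.3 × 3600 = 28.249″.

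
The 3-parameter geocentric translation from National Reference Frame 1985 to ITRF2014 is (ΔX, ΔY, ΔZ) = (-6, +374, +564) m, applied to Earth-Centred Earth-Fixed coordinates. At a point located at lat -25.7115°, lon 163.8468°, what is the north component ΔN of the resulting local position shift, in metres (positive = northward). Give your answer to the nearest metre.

At φ = -25.7115°, λ = 163.8468°: sin φ = -0.433840, cos φ = 0.900990, sin λ = 0.278207, cos λ = -0.960521.
ΔN = −sin φ cos λ·ΔX − sin φ sin λ·ΔY + cos φ·ΔZ = −(-0.433840)(-0.960521)(-6) − (-0.433840)(0.278207)(374) + (0.900990)(564) = 555.80 m.

ΔN = 556 m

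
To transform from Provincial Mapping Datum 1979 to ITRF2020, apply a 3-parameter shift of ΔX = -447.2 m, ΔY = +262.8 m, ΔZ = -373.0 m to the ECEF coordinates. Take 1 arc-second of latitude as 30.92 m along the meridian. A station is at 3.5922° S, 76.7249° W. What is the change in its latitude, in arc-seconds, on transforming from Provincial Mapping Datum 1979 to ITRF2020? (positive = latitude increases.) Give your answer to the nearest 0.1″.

sin φ = -0.062655, cos φ = 0.998035, sin λ = -0.973279, cos λ = 0.229627.
North component: ΔN = −sin φ cos λ·ΔX − sin φ sin λ·ΔY + cos φ·ΔZ = −(-0.062655)(0.229627)(-447.2) − (-0.062655)(-0.973279)(262.8) + (0.998035)(-373.0) = -394.73 m.
1° of latitude spans 3600 × 30.92 = 111312 m, so Δφ = -394.73 / 111312 × 3600 = -12.766″.

Δφ = -12.8″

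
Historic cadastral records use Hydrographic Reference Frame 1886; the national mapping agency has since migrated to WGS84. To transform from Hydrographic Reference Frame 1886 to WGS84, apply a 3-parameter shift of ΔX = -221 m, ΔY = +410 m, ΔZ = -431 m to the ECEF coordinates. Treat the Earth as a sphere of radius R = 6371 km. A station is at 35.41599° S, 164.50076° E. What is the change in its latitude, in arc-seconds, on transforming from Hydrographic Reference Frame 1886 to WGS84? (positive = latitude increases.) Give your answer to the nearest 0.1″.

sin φ = -0.579509, cos φ = 0.814966, sin λ = 0.267226, cos λ = -0.963634.
North component: ΔN = −sin φ cos λ·ΔX − sin φ sin λ·ΔY + cos φ·ΔZ = −(-0.579509)(-0.963634)(-221) − (-0.579509)(0.267226)(410) + (0.814966)(-431) = -164.34 m.
1° of latitude spans πR/180 = 111195 m, so Δφ = -164.34 / 111195 × 3600 = -5.321″.

Δφ = -5.3″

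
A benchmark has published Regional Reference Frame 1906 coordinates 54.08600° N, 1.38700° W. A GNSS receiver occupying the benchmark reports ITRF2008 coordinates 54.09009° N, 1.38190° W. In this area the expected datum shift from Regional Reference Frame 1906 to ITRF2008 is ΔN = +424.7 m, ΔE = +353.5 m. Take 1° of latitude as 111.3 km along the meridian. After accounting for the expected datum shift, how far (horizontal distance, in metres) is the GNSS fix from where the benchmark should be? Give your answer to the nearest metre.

37 m

Observed coordinate differences: Δφ = +0.00409°, Δλ = +0.00510°.
Converting to metres (1° lat = 111300 m, cos φ = 0.586570): observed ΔN = 455.2 m, observed ΔE = 333.0 m.
Subtracting the expected shift leaves a residual of 455.2 − (424.7) = 30.5 m north and 333.0 − (353.5) = -20.5 m east.
Residual distance = √(30.5² + (-20.5)²) = 36.8 m.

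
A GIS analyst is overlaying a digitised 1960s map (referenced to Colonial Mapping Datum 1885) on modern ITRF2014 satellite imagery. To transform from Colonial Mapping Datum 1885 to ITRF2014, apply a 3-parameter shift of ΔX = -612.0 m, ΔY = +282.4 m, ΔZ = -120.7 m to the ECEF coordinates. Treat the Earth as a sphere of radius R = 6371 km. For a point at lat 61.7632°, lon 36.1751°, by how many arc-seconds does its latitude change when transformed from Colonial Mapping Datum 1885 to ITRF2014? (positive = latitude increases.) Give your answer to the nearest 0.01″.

Δφ = 7.49″

sin φ = 0.881000, cos φ = 0.473117, sin λ = 0.590255, cos λ = 0.807217.
North component: ΔN = −sin φ cos λ·ΔX − sin φ sin λ·ΔY + cos φ·ΔZ = −(0.881000)(0.807217)(-612.0) − (0.881000)(0.590255)(282.4) + (0.473117)(-120.7) = 231.27 m.
1° of latitude spans πR/180 = 111195 m, so Δφ = 231.27 / 111195 × 3600 = 7.488″.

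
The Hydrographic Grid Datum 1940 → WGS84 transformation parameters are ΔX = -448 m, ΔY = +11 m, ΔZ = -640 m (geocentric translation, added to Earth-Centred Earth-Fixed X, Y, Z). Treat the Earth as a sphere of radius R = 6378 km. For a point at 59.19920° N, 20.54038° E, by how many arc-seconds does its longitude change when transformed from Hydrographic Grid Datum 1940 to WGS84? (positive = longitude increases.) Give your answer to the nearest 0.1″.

Δλ = 10.6″

sin φ = 0.858953, cos φ = 0.512055, sin λ = 0.350867, cos λ = 0.936425.
East component: ΔE = −sin λ·ΔX + cos λ·ΔY = −(0.350867)(-448) + (0.936425)(11) = 167.49 m.
1° of latitude spans πR/180 = 111317 m; at latitude φ, 1° of longitude spans that × cos φ = 57000.5 m, so Δλ = 167.49 / 57000.5 × 3600 = 10.578″.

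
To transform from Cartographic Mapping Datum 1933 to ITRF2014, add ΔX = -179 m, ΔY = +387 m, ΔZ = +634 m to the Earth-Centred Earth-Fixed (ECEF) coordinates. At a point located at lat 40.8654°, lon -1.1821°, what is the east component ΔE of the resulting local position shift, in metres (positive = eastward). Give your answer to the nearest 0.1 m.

ΔE = 383.2 m

The local east axis at (φ, λ) is (−sin λ, cos λ, 0), so ΔE = −sin(-1.1821°)·(-179) + cos(-1.1821°)·387 = 383.22 m.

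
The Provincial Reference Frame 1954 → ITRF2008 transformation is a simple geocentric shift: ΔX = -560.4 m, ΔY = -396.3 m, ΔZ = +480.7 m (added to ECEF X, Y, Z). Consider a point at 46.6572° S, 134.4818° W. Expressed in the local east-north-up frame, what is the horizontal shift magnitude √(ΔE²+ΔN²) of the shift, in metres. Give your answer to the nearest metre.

830 m

At φ = -46.6572°, λ = -134.4818°: sin φ = -0.727260, cos φ = 0.686362, sin λ = -0.713473, cos λ = -0.700683.
ΔE = −sin λ·ΔX + cos λ·ΔY = −(-0.713473)·(-560.4) + (-0.700683)·(-396.3) = -122.15 m.
ΔN = −sin φ cos λ·ΔX − sin φ sin λ·ΔY + cos φ·ΔZ = −(-0.727260)(-0.700683)(-560.4) − (-0.727260)(-0.713473)(-396.3) + (0.686362)(480.7) = 821.13 m.
Horizontal magnitude = √(ΔE² + ΔN²) = √((-122.15)² + 821.13²) = 830.17 m.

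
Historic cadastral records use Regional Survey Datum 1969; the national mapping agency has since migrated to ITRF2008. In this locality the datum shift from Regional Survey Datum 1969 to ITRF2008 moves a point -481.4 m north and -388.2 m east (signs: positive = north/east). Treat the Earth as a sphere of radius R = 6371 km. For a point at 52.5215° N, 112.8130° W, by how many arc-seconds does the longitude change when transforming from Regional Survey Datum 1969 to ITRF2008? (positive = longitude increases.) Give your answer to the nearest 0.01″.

At latitude 52.5215°, cos φ = 0.608464.
One radian of longitude at latitude φ spans R cos φ, so Δλ = ΔE / (R cos φ) = -388.2 / (6371000 × 0.608464) = -1.0014e-04 rad = -20.656″.

Δλ = -20.66″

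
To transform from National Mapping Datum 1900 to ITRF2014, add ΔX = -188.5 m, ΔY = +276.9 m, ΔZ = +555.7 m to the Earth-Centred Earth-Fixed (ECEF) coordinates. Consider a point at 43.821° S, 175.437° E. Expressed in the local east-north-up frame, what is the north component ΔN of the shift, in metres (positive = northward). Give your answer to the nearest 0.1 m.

ΔN = 546.3 m

At φ = -43.821°, λ = 175.437°: sin φ = -0.692408, cos φ = 0.721506, sin λ = 0.079555, cos λ = -0.996830.
ΔN = −sin φ cos λ·ΔX − sin φ sin λ·ΔY + cos φ·ΔZ = −(-0.692408)(-0.996830)(-188.5) − (-0.692408)(0.079555)(276.9) + (0.721506)(555.7) = 546.30 m.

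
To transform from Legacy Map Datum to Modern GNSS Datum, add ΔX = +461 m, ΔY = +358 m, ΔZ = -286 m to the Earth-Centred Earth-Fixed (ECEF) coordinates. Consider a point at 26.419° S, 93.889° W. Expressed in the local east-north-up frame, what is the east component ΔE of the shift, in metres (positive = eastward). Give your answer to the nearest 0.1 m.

The local east axis at (φ, λ) is (−sin λ, cos λ, 0), so ΔE = −sin(-93.889°)·461 + cos(-93.889°)·358 = 435.66 m.

ΔE = 435.7 m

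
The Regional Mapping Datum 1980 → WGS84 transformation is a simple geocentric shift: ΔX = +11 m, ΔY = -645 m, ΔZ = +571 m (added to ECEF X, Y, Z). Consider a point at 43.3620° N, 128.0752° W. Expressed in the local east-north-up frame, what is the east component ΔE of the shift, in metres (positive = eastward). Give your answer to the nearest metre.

ΔE = 406 m

At φ = 43.3620°, λ = -128.0752°: sin φ = 0.686605, cos φ = 0.727030, sin λ = -0.787202, cos λ = -0.616695.
ΔE = −sin λ·ΔX + cos λ·ΔY = −(-0.787202)·(11) + (-0.616695)·(-645) = 406.43 m.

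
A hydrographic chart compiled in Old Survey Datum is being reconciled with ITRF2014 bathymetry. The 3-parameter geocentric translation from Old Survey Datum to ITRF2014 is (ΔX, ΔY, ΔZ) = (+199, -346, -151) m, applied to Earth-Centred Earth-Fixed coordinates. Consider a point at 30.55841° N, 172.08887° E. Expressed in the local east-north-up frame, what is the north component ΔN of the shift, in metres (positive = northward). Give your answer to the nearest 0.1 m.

ΔN = -5.6 m

At φ = 30.55841°, λ = 172.08887°: sin φ = 0.508416, cos φ = 0.861111, sin λ = 0.137637, cos λ = -0.990483.
ΔN = −sin φ cos λ·ΔX − sin φ sin λ·ΔY + cos φ·ΔZ = −(0.508416)(-0.990483)(199) − (0.508416)(0.137637)(-346) + (0.861111)(-151) = -5.60 m.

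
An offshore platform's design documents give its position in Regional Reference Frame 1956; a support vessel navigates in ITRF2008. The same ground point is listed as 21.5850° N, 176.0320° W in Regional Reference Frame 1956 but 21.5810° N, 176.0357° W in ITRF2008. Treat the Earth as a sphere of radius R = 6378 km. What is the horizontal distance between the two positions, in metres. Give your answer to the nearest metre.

587 m

Δφ = 21.5810° − 21.5850° = -0.0040°; Δλ = -176.0357° − -176.0320° = -0.0037°.
1° along a meridian = πR/180 = 111317 m.
ΔN = Δφ × 111317 = -445.3 m; ΔE = Δλ × 111317 × cos(21.5850°) = -0.0037 × 111317 × 0.929873 = -383.0 m.
Distance = √(ΔE² + ΔN²) = √((-383.0)² + (-445.3)²) = 587.3 m.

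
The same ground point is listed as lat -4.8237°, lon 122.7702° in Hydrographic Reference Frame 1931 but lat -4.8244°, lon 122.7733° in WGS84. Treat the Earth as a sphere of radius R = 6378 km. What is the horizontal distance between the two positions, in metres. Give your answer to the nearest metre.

Δφ = -4.8244° − -4.8237° = -0.0007°; Δλ = 122.7733° − 122.7702° = +0.0031°.
1° along a meridian = πR/180 = 111317 m.
ΔN = Δφ × 111317 = -77.9 m; ΔE = Δλ × 111317 × cos(-4.8237°) = +0.0031 × 111317 × 0.996458 = 343.9 m.
Distance = √(ΔE² + ΔN²) = √(343.9² + (-77.9)²) = 352.6 m.

353 m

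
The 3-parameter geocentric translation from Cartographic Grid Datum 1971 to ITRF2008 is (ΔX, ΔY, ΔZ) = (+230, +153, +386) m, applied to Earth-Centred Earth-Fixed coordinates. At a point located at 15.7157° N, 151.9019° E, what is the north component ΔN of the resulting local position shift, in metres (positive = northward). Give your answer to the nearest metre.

ΔN = 407 m

The local north axis is (−sin φ cos λ, −sin φ sin λ, cos φ), giving ΔN = 54.956 − 19.519 + 371.570 = 407.01 m.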